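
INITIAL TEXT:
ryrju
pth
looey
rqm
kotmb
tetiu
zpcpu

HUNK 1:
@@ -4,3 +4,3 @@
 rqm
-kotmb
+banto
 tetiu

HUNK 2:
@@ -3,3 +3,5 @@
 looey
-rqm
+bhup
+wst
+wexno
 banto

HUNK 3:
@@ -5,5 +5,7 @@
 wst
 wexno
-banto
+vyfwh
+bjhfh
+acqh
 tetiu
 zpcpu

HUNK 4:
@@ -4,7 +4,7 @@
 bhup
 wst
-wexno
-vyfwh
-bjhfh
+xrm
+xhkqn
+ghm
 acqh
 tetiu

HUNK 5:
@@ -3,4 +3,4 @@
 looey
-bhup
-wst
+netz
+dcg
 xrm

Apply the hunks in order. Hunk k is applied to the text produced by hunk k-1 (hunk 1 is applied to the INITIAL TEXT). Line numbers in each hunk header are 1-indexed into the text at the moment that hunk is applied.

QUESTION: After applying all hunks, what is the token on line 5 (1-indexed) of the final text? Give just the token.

Hunk 1: at line 4 remove [kotmb] add [banto] -> 7 lines: ryrju pth looey rqm banto tetiu zpcpu
Hunk 2: at line 3 remove [rqm] add [bhup,wst,wexno] -> 9 lines: ryrju pth looey bhup wst wexno banto tetiu zpcpu
Hunk 3: at line 5 remove [banto] add [vyfwh,bjhfh,acqh] -> 11 lines: ryrju pth looey bhup wst wexno vyfwh bjhfh acqh tetiu zpcpu
Hunk 4: at line 4 remove [wexno,vyfwh,bjhfh] add [xrm,xhkqn,ghm] -> 11 lines: ryrju pth looey bhup wst xrm xhkqn ghm acqh tetiu zpcpu
Hunk 5: at line 3 remove [bhup,wst] add [netz,dcg] -> 11 lines: ryrju pth looey netz dcg xrm xhkqn ghm acqh tetiu zpcpu
Final line 5: dcg

Answer: dcg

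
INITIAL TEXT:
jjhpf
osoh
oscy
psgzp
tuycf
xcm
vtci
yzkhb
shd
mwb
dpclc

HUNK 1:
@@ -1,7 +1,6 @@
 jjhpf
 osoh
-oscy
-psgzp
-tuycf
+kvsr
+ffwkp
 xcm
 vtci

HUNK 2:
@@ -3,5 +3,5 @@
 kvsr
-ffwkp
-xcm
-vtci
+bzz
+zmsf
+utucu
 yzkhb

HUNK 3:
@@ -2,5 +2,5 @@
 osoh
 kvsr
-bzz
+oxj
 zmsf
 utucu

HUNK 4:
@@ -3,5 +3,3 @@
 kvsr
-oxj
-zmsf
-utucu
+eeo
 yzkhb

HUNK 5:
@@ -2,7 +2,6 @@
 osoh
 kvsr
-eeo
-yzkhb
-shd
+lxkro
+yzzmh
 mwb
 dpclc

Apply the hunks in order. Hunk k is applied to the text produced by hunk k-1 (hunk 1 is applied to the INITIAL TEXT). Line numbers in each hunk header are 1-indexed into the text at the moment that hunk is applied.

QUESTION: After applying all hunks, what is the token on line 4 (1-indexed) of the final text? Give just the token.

Hunk 1: at line 1 remove [oscy,psgzp,tuycf] add [kvsr,ffwkp] -> 10 lines: jjhpf osoh kvsr ffwkp xcm vtci yzkhb shd mwb dpclc
Hunk 2: at line 3 remove [ffwkp,xcm,vtci] add [bzz,zmsf,utucu] -> 10 lines: jjhpf osoh kvsr bzz zmsf utucu yzkhb shd mwb dpclc
Hunk 3: at line 2 remove [bzz] add [oxj] -> 10 lines: jjhpf osoh kvsr oxj zmsf utucu yzkhb shd mwb dpclc
Hunk 4: at line 3 remove [oxj,zmsf,utucu] add [eeo] -> 8 lines: jjhpf osoh kvsr eeo yzkhb shd mwb dpclc
Hunk 5: at line 2 remove [eeo,yzkhb,shd] add [lxkro,yzzmh] -> 7 lines: jjhpf osoh kvsr lxkro yzzmh mwb dpclc
Final line 4: lxkro

Answer: lxkro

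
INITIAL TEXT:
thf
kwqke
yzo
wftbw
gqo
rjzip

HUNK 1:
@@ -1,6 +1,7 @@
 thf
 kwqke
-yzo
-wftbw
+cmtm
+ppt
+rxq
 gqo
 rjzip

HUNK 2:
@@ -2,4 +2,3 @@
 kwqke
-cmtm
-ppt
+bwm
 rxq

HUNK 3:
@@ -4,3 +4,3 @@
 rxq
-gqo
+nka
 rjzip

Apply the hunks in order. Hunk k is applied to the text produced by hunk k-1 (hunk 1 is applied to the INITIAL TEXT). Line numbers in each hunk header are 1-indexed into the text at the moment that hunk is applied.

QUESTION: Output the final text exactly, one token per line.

Hunk 1: at line 1 remove [yzo,wftbw] add [cmtm,ppt,rxq] -> 7 lines: thf kwqke cmtm ppt rxq gqo rjzip
Hunk 2: at line 2 remove [cmtm,ppt] add [bwm] -> 6 lines: thf kwqke bwm rxq gqo rjzip
Hunk 3: at line 4 remove [gqo] add [nka] -> 6 lines: thf kwqke bwm rxq nka rjzip

Answer: thf
kwqke
bwm
rxq
nka
rjzip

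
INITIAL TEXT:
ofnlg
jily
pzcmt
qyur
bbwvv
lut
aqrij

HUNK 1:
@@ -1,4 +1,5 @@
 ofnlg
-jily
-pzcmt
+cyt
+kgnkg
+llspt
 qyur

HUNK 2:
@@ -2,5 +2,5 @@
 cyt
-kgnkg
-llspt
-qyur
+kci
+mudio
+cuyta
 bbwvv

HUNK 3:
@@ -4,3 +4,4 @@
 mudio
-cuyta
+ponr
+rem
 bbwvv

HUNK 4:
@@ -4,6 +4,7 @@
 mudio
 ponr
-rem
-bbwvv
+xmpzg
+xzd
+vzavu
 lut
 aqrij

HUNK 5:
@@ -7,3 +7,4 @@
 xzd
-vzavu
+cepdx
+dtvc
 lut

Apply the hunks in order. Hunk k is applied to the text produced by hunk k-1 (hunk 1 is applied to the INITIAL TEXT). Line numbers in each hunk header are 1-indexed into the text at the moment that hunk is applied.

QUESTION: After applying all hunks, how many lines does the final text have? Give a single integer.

Answer: 11

Derivation:
Hunk 1: at line 1 remove [jily,pzcmt] add [cyt,kgnkg,llspt] -> 8 lines: ofnlg cyt kgnkg llspt qyur bbwvv lut aqrij
Hunk 2: at line 2 remove [kgnkg,llspt,qyur] add [kci,mudio,cuyta] -> 8 lines: ofnlg cyt kci mudio cuyta bbwvv lut aqrij
Hunk 3: at line 4 remove [cuyta] add [ponr,rem] -> 9 lines: ofnlg cyt kci mudio ponr rem bbwvv lut aqrij
Hunk 4: at line 4 remove [rem,bbwvv] add [xmpzg,xzd,vzavu] -> 10 lines: ofnlg cyt kci mudio ponr xmpzg xzd vzavu lut aqrij
Hunk 5: at line 7 remove [vzavu] add [cepdx,dtvc] -> 11 lines: ofnlg cyt kci mudio ponr xmpzg xzd cepdx dtvc lut aqrij
Final line count: 11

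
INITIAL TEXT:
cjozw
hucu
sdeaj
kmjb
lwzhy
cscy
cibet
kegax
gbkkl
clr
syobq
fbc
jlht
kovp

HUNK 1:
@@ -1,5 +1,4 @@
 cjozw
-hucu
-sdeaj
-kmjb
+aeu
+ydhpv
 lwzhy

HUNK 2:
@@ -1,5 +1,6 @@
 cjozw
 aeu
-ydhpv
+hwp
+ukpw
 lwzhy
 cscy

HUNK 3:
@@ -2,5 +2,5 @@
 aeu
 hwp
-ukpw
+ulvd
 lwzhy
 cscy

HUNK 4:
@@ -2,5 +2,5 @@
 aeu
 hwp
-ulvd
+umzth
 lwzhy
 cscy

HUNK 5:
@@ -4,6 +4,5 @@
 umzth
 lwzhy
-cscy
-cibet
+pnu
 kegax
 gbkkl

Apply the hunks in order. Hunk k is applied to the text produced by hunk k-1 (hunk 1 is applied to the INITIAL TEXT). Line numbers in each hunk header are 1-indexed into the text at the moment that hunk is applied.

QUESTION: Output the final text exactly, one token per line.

Hunk 1: at line 1 remove [hucu,sdeaj,kmjb] add [aeu,ydhpv] -> 13 lines: cjozw aeu ydhpv lwzhy cscy cibet kegax gbkkl clr syobq fbc jlht kovp
Hunk 2: at line 1 remove [ydhpv] add [hwp,ukpw] -> 14 lines: cjozw aeu hwp ukpw lwzhy cscy cibet kegax gbkkl clr syobq fbc jlht kovp
Hunk 3: at line 2 remove [ukpw] add [ulvd] -> 14 lines: cjozw aeu hwp ulvd lwzhy cscy cibet kegax gbkkl clr syobq fbc jlht kovp
Hunk 4: at line 2 remove [ulvd] add [umzth] -> 14 lines: cjozw aeu hwp umzth lwzhy cscy cibet kegax gbkkl clr syobq fbc jlht kovp
Hunk 5: at line 4 remove [cscy,cibet] add [pnu] -> 13 lines: cjozw aeu hwp umzth lwzhy pnu kegax gbkkl clr syobq fbc jlht kovp

Answer: cjozw
aeu
hwp
umzth
lwzhy
pnu
kegax
gbkkl
clr
syobq
fbc
jlht
kovp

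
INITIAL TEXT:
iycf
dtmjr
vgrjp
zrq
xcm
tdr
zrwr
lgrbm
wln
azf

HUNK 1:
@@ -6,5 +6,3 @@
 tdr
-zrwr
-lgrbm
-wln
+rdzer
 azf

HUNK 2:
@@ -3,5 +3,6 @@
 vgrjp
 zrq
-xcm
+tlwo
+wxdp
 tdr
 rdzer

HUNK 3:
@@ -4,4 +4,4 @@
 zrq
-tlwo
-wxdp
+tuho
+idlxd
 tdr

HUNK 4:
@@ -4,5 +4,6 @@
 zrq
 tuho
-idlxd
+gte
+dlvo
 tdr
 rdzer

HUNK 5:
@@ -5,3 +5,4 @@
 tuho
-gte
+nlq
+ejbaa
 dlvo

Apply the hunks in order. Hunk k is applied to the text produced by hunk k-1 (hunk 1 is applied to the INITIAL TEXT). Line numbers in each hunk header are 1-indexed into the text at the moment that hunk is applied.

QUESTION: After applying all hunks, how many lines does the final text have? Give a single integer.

Hunk 1: at line 6 remove [zrwr,lgrbm,wln] add [rdzer] -> 8 lines: iycf dtmjr vgrjp zrq xcm tdr rdzer azf
Hunk 2: at line 3 remove [xcm] add [tlwo,wxdp] -> 9 lines: iycf dtmjr vgrjp zrq tlwo wxdp tdr rdzer azf
Hunk 3: at line 4 remove [tlwo,wxdp] add [tuho,idlxd] -> 9 lines: iycf dtmjr vgrjp zrq tuho idlxd tdr rdzer azf
Hunk 4: at line 4 remove [idlxd] add [gte,dlvo] -> 10 lines: iycf dtmjr vgrjp zrq tuho gte dlvo tdr rdzer azf
Hunk 5: at line 5 remove [gte] add [nlq,ejbaa] -> 11 lines: iycf dtmjr vgrjp zrq tuho nlq ejbaa dlvo tdr rdzer azf
Final line count: 11

Answer: 11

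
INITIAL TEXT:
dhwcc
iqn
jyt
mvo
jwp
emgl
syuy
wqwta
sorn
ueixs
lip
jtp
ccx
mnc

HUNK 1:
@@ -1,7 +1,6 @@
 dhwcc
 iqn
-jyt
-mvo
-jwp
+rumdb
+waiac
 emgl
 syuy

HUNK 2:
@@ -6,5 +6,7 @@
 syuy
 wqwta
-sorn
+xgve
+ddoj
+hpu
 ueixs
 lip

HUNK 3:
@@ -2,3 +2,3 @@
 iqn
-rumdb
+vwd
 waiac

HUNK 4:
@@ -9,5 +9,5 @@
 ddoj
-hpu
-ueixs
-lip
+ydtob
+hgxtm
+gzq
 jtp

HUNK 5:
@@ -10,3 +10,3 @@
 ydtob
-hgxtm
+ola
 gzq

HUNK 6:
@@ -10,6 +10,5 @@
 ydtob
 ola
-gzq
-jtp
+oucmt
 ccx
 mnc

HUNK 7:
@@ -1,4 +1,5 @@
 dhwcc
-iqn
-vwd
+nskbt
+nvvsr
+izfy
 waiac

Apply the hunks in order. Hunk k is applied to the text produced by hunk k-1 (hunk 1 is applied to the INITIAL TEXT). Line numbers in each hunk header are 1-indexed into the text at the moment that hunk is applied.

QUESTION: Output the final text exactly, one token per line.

Hunk 1: at line 1 remove [jyt,mvo,jwp] add [rumdb,waiac] -> 13 lines: dhwcc iqn rumdb waiac emgl syuy wqwta sorn ueixs lip jtp ccx mnc
Hunk 2: at line 6 remove [sorn] add [xgve,ddoj,hpu] -> 15 lines: dhwcc iqn rumdb waiac emgl syuy wqwta xgve ddoj hpu ueixs lip jtp ccx mnc
Hunk 3: at line 2 remove [rumdb] add [vwd] -> 15 lines: dhwcc iqn vwd waiac emgl syuy wqwta xgve ddoj hpu ueixs lip jtp ccx mnc
Hunk 4: at line 9 remove [hpu,ueixs,lip] add [ydtob,hgxtm,gzq] -> 15 lines: dhwcc iqn vwd waiac emgl syuy wqwta xgve ddoj ydtob hgxtm gzq jtp ccx mnc
Hunk 5: at line 10 remove [hgxtm] add [ola] -> 15 lines: dhwcc iqn vwd waiac emgl syuy wqwta xgve ddoj ydtob ola gzq jtp ccx mnc
Hunk 6: at line 10 remove [gzq,jtp] add [oucmt] -> 14 lines: dhwcc iqn vwd waiac emgl syuy wqwta xgve ddoj ydtob ola oucmt ccx mnc
Hunk 7: at line 1 remove [iqn,vwd] add [nskbt,nvvsr,izfy] -> 15 lines: dhwcc nskbt nvvsr izfy waiac emgl syuy wqwta xgve ddoj ydtob ola oucmt ccx mnc

Answer: dhwcc
nskbt
nvvsr
izfy
waiac
emgl
syuy
wqwta
xgve
ddoj
ydtob
ola
oucmt
ccx
mnc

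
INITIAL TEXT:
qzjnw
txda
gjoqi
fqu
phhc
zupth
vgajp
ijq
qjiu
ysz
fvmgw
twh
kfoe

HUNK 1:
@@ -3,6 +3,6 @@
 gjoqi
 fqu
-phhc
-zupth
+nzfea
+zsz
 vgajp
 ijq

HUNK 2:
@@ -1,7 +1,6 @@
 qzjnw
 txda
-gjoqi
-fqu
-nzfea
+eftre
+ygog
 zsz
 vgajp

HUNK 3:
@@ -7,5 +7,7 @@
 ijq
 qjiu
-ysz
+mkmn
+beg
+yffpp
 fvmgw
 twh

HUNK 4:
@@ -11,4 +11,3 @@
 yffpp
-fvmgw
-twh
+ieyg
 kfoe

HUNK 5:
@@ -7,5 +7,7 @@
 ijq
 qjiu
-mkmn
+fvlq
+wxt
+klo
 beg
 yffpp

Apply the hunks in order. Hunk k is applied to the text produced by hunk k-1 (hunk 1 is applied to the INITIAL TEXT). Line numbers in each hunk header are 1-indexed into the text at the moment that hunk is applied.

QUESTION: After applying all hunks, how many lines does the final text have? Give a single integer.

Answer: 15

Derivation:
Hunk 1: at line 3 remove [phhc,zupth] add [nzfea,zsz] -> 13 lines: qzjnw txda gjoqi fqu nzfea zsz vgajp ijq qjiu ysz fvmgw twh kfoe
Hunk 2: at line 1 remove [gjoqi,fqu,nzfea] add [eftre,ygog] -> 12 lines: qzjnw txda eftre ygog zsz vgajp ijq qjiu ysz fvmgw twh kfoe
Hunk 3: at line 7 remove [ysz] add [mkmn,beg,yffpp] -> 14 lines: qzjnw txda eftre ygog zsz vgajp ijq qjiu mkmn beg yffpp fvmgw twh kfoe
Hunk 4: at line 11 remove [fvmgw,twh] add [ieyg] -> 13 lines: qzjnw txda eftre ygog zsz vgajp ijq qjiu mkmn beg yffpp ieyg kfoe
Hunk 5: at line 7 remove [mkmn] add [fvlq,wxt,klo] -> 15 lines: qzjnw txda eftre ygog zsz vgajp ijq qjiu fvlq wxt klo beg yffpp ieyg kfoe
Final line count: 15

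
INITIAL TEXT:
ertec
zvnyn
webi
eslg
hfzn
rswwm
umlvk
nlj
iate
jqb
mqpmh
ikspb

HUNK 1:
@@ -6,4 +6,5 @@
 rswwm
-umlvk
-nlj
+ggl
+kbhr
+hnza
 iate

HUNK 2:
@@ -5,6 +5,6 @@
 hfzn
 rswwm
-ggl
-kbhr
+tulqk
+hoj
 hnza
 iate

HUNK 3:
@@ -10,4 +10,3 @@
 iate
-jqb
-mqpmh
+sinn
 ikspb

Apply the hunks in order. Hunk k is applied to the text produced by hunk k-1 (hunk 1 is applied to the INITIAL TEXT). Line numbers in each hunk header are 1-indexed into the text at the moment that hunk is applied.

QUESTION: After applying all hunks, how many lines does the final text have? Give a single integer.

Answer: 12

Derivation:
Hunk 1: at line 6 remove [umlvk,nlj] add [ggl,kbhr,hnza] -> 13 lines: ertec zvnyn webi eslg hfzn rswwm ggl kbhr hnza iate jqb mqpmh ikspb
Hunk 2: at line 5 remove [ggl,kbhr] add [tulqk,hoj] -> 13 lines: ertec zvnyn webi eslg hfzn rswwm tulqk hoj hnza iate jqb mqpmh ikspb
Hunk 3: at line 10 remove [jqb,mqpmh] add [sinn] -> 12 lines: ertec zvnyn webi eslg hfzn rswwm tulqk hoj hnza iate sinn ikspb
Final line count: 12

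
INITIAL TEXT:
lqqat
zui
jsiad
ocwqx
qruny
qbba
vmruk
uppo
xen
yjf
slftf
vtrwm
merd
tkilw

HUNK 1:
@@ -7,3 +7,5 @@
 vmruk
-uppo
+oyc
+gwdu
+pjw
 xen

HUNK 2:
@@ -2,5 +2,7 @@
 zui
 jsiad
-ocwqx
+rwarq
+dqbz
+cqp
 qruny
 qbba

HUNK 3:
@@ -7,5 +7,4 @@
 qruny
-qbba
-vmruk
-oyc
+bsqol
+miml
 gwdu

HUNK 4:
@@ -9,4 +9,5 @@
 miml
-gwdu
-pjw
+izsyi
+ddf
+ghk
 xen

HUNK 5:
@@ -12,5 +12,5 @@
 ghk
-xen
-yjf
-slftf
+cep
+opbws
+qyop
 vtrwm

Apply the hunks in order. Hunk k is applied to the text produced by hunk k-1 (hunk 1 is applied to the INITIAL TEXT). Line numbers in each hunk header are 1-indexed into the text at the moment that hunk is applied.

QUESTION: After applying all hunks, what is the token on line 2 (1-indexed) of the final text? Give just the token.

Answer: zui

Derivation:
Hunk 1: at line 7 remove [uppo] add [oyc,gwdu,pjw] -> 16 lines: lqqat zui jsiad ocwqx qruny qbba vmruk oyc gwdu pjw xen yjf slftf vtrwm merd tkilw
Hunk 2: at line 2 remove [ocwqx] add [rwarq,dqbz,cqp] -> 18 lines: lqqat zui jsiad rwarq dqbz cqp qruny qbba vmruk oyc gwdu pjw xen yjf slftf vtrwm merd tkilw
Hunk 3: at line 7 remove [qbba,vmruk,oyc] add [bsqol,miml] -> 17 lines: lqqat zui jsiad rwarq dqbz cqp qruny bsqol miml gwdu pjw xen yjf slftf vtrwm merd tkilw
Hunk 4: at line 9 remove [gwdu,pjw] add [izsyi,ddf,ghk] -> 18 lines: lqqat zui jsiad rwarq dqbz cqp qruny bsqol miml izsyi ddf ghk xen yjf slftf vtrwm merd tkilw
Hunk 5: at line 12 remove [xen,yjf,slftf] add [cep,opbws,qyop] -> 18 lines: lqqat zui jsiad rwarq dqbz cqp qruny bsqol miml izsyi ddf ghk cep opbws qyop vtrwm merd tkilw
Final line 2: zui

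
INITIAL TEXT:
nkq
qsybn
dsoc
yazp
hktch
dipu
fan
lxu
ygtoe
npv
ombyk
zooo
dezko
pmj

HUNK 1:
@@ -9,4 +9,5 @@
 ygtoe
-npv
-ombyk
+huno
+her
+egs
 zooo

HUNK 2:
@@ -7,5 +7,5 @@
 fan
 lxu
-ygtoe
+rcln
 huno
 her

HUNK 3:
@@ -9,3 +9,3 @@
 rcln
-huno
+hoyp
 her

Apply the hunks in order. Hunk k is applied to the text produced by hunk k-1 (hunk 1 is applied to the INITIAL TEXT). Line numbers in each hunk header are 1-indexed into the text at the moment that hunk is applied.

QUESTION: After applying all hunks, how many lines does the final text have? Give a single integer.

Hunk 1: at line 9 remove [npv,ombyk] add [huno,her,egs] -> 15 lines: nkq qsybn dsoc yazp hktch dipu fan lxu ygtoe huno her egs zooo dezko pmj
Hunk 2: at line 7 remove [ygtoe] add [rcln] -> 15 lines: nkq qsybn dsoc yazp hktch dipu fan lxu rcln huno her egs zooo dezko pmj
Hunk 3: at line 9 remove [huno] add [hoyp] -> 15 lines: nkq qsybn dsoc yazp hktch dipu fan lxu rcln hoyp her egs zooo dezko pmj
Final line count: 15

Answer: 15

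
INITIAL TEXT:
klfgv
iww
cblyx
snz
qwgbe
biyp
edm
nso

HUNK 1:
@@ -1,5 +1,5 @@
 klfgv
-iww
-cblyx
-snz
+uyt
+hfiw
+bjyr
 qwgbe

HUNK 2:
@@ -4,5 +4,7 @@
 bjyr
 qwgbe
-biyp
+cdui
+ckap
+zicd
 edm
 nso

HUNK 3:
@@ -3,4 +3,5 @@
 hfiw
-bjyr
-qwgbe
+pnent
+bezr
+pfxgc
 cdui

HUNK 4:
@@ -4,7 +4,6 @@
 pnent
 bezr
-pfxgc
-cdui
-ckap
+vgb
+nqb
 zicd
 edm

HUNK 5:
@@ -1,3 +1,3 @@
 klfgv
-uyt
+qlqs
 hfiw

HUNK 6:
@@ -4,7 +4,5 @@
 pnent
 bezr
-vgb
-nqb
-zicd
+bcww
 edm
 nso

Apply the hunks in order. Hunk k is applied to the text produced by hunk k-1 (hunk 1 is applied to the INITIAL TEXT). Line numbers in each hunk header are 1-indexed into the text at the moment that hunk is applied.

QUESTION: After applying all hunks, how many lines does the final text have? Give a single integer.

Hunk 1: at line 1 remove [iww,cblyx,snz] add [uyt,hfiw,bjyr] -> 8 lines: klfgv uyt hfiw bjyr qwgbe biyp edm nso
Hunk 2: at line 4 remove [biyp] add [cdui,ckap,zicd] -> 10 lines: klfgv uyt hfiw bjyr qwgbe cdui ckap zicd edm nso
Hunk 3: at line 3 remove [bjyr,qwgbe] add [pnent,bezr,pfxgc] -> 11 lines: klfgv uyt hfiw pnent bezr pfxgc cdui ckap zicd edm nso
Hunk 4: at line 4 remove [pfxgc,cdui,ckap] add [vgb,nqb] -> 10 lines: klfgv uyt hfiw pnent bezr vgb nqb zicd edm nso
Hunk 5: at line 1 remove [uyt] add [qlqs] -> 10 lines: klfgv qlqs hfiw pnent bezr vgb nqb zicd edm nso
Hunk 6: at line 4 remove [vgb,nqb,zicd] add [bcww] -> 8 lines: klfgv qlqs hfiw pnent bezr bcww edm nso
Final line count: 8

Answer: 8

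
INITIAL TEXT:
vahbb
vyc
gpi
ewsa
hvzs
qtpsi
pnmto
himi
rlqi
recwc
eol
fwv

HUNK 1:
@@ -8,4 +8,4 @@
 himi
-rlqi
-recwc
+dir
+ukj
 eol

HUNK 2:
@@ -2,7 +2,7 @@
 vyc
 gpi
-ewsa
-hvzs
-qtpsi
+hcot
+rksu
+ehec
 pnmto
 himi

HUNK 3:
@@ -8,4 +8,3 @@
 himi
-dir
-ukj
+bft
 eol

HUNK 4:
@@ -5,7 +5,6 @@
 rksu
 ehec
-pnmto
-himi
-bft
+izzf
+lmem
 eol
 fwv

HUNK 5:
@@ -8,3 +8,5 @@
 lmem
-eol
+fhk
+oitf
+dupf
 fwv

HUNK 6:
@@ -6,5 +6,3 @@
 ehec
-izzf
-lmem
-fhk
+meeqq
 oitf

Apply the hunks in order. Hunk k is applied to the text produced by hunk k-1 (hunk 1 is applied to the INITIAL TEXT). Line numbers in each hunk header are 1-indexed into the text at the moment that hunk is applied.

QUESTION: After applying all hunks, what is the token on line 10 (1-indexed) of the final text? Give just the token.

Answer: fwv

Derivation:
Hunk 1: at line 8 remove [rlqi,recwc] add [dir,ukj] -> 12 lines: vahbb vyc gpi ewsa hvzs qtpsi pnmto himi dir ukj eol fwv
Hunk 2: at line 2 remove [ewsa,hvzs,qtpsi] add [hcot,rksu,ehec] -> 12 lines: vahbb vyc gpi hcot rksu ehec pnmto himi dir ukj eol fwv
Hunk 3: at line 8 remove [dir,ukj] add [bft] -> 11 lines: vahbb vyc gpi hcot rksu ehec pnmto himi bft eol fwv
Hunk 4: at line 5 remove [pnmto,himi,bft] add [izzf,lmem] -> 10 lines: vahbb vyc gpi hcot rksu ehec izzf lmem eol fwv
Hunk 5: at line 8 remove [eol] add [fhk,oitf,dupf] -> 12 lines: vahbb vyc gpi hcot rksu ehec izzf lmem fhk oitf dupf fwv
Hunk 6: at line 6 remove [izzf,lmem,fhk] add [meeqq] -> 10 lines: vahbb vyc gpi hcot rksu ehec meeqq oitf dupf fwv
Final line 10: fwv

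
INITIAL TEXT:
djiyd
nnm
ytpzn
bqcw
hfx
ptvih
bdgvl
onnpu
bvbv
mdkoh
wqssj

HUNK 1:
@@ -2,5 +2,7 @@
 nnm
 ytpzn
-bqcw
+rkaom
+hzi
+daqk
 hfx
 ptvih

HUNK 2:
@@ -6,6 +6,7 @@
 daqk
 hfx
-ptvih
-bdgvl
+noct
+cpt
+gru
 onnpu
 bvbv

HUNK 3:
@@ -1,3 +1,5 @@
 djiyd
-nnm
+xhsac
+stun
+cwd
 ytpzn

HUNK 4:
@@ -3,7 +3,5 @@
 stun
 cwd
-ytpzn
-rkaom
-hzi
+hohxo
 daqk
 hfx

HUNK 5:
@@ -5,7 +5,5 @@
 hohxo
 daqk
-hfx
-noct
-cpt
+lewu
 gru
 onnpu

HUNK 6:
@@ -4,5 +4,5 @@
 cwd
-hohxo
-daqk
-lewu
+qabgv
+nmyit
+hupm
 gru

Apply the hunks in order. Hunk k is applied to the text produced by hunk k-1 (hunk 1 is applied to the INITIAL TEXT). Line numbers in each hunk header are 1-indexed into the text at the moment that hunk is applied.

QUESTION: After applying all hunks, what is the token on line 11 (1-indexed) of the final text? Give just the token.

Hunk 1: at line 2 remove [bqcw] add [rkaom,hzi,daqk] -> 13 lines: djiyd nnm ytpzn rkaom hzi daqk hfx ptvih bdgvl onnpu bvbv mdkoh wqssj
Hunk 2: at line 6 remove [ptvih,bdgvl] add [noct,cpt,gru] -> 14 lines: djiyd nnm ytpzn rkaom hzi daqk hfx noct cpt gru onnpu bvbv mdkoh wqssj
Hunk 3: at line 1 remove [nnm] add [xhsac,stun,cwd] -> 16 lines: djiyd xhsac stun cwd ytpzn rkaom hzi daqk hfx noct cpt gru onnpu bvbv mdkoh wqssj
Hunk 4: at line 3 remove [ytpzn,rkaom,hzi] add [hohxo] -> 14 lines: djiyd xhsac stun cwd hohxo daqk hfx noct cpt gru onnpu bvbv mdkoh wqssj
Hunk 5: at line 5 remove [hfx,noct,cpt] add [lewu] -> 12 lines: djiyd xhsac stun cwd hohxo daqk lewu gru onnpu bvbv mdkoh wqssj
Hunk 6: at line 4 remove [hohxo,daqk,lewu] add [qabgv,nmyit,hupm] -> 12 lines: djiyd xhsac stun cwd qabgv nmyit hupm gru onnpu bvbv mdkoh wqssj
Final line 11: mdkoh

Answer: mdkoh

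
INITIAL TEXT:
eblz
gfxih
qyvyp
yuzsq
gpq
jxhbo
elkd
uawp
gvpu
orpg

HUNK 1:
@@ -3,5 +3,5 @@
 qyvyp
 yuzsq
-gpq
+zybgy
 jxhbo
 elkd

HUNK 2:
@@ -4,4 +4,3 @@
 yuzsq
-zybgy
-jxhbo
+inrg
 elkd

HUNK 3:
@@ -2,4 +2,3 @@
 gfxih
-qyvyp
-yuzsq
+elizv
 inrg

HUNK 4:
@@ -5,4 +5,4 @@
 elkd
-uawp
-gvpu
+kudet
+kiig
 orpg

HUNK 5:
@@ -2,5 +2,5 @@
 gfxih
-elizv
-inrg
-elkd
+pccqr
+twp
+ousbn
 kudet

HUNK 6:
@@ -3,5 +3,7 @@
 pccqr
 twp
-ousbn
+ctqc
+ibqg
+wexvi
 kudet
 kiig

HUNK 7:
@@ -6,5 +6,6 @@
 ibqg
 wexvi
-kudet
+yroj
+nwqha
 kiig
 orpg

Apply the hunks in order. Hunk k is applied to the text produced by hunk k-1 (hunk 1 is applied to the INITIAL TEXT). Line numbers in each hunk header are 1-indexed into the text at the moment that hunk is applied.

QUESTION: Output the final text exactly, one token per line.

Hunk 1: at line 3 remove [gpq] add [zybgy] -> 10 lines: eblz gfxih qyvyp yuzsq zybgy jxhbo elkd uawp gvpu orpg
Hunk 2: at line 4 remove [zybgy,jxhbo] add [inrg] -> 9 lines: eblz gfxih qyvyp yuzsq inrg elkd uawp gvpu orpg
Hunk 3: at line 2 remove [qyvyp,yuzsq] add [elizv] -> 8 lines: eblz gfxih elizv inrg elkd uawp gvpu orpg
Hunk 4: at line 5 remove [uawp,gvpu] add [kudet,kiig] -> 8 lines: eblz gfxih elizv inrg elkd kudet kiig orpg
Hunk 5: at line 2 remove [elizv,inrg,elkd] add [pccqr,twp,ousbn] -> 8 lines: eblz gfxih pccqr twp ousbn kudet kiig orpg
Hunk 6: at line 3 remove [ousbn] add [ctqc,ibqg,wexvi] -> 10 lines: eblz gfxih pccqr twp ctqc ibqg wexvi kudet kiig orpg
Hunk 7: at line 6 remove [kudet] add [yroj,nwqha] -> 11 lines: eblz gfxih pccqr twp ctqc ibqg wexvi yroj nwqha kiig orpg

Answer: eblz
gfxih
pccqr
twp
ctqc
ibqg
wexvi
yroj
nwqha
kiig
orpg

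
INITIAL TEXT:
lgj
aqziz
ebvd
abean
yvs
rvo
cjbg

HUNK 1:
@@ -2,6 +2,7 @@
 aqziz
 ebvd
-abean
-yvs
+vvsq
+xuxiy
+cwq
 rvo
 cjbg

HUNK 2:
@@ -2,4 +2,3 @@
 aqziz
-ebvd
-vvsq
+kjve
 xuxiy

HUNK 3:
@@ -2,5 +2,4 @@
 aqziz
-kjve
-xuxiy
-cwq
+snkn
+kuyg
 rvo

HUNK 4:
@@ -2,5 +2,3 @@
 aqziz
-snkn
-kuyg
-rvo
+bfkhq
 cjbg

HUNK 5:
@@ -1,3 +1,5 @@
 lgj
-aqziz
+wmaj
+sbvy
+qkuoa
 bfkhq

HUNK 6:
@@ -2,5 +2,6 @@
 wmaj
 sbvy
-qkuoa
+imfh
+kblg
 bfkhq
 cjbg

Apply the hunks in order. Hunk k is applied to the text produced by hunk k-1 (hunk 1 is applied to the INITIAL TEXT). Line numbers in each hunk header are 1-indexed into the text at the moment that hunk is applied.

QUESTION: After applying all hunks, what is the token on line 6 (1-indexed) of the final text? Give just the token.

Hunk 1: at line 2 remove [abean,yvs] add [vvsq,xuxiy,cwq] -> 8 lines: lgj aqziz ebvd vvsq xuxiy cwq rvo cjbg
Hunk 2: at line 2 remove [ebvd,vvsq] add [kjve] -> 7 lines: lgj aqziz kjve xuxiy cwq rvo cjbg
Hunk 3: at line 2 remove [kjve,xuxiy,cwq] add [snkn,kuyg] -> 6 lines: lgj aqziz snkn kuyg rvo cjbg
Hunk 4: at line 2 remove [snkn,kuyg,rvo] add [bfkhq] -> 4 lines: lgj aqziz bfkhq cjbg
Hunk 5: at line 1 remove [aqziz] add [wmaj,sbvy,qkuoa] -> 6 lines: lgj wmaj sbvy qkuoa bfkhq cjbg
Hunk 6: at line 2 remove [qkuoa] add [imfh,kblg] -> 7 lines: lgj wmaj sbvy imfh kblg bfkhq cjbg
Final line 6: bfkhq

Answer: bfkhq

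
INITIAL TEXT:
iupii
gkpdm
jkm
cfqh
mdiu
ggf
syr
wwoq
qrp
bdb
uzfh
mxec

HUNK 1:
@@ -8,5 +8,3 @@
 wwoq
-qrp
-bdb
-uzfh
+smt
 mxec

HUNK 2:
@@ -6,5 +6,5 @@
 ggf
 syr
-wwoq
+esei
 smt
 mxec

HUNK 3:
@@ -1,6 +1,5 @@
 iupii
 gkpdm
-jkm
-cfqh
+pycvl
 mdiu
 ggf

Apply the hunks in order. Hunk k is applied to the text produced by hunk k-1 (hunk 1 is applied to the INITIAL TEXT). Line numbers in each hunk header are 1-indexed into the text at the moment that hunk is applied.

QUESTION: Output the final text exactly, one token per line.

Hunk 1: at line 8 remove [qrp,bdb,uzfh] add [smt] -> 10 lines: iupii gkpdm jkm cfqh mdiu ggf syr wwoq smt mxec
Hunk 2: at line 6 remove [wwoq] add [esei] -> 10 lines: iupii gkpdm jkm cfqh mdiu ggf syr esei smt mxec
Hunk 3: at line 1 remove [jkm,cfqh] add [pycvl] -> 9 lines: iupii gkpdm pycvl mdiu ggf syr esei smt mxec

Answer: iupii
gkpdm
pycvl
mdiu
ggf
syr
esei
smt
mxec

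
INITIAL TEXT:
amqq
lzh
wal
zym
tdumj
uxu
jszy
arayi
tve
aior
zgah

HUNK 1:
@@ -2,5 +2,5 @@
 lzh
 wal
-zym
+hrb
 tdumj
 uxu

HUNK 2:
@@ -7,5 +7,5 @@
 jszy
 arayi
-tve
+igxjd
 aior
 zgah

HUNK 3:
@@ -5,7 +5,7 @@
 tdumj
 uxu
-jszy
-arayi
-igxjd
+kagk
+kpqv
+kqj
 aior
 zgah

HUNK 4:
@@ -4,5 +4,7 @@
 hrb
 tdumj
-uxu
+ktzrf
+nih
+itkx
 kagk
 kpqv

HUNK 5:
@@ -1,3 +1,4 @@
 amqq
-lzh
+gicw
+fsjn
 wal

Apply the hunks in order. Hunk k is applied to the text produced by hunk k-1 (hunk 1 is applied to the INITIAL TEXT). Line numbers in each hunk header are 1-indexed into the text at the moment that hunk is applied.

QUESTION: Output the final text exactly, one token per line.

Answer: amqq
gicw
fsjn
wal
hrb
tdumj
ktzrf
nih
itkx
kagk
kpqv
kqj
aior
zgah

Derivation:
Hunk 1: at line 2 remove [zym] add [hrb] -> 11 lines: amqq lzh wal hrb tdumj uxu jszy arayi tve aior zgah
Hunk 2: at line 7 remove [tve] add [igxjd] -> 11 lines: amqq lzh wal hrb tdumj uxu jszy arayi igxjd aior zgah
Hunk 3: at line 5 remove [jszy,arayi,igxjd] add [kagk,kpqv,kqj] -> 11 lines: amqq lzh wal hrb tdumj uxu kagk kpqv kqj aior zgah
Hunk 4: at line 4 remove [uxu] add [ktzrf,nih,itkx] -> 13 lines: amqq lzh wal hrb tdumj ktzrf nih itkx kagk kpqv kqj aior zgah
Hunk 5: at line 1 remove [lzh] add [gicw,fsjn] -> 14 lines: amqq gicw fsjn wal hrb tdumj ktzrf nih itkx kagk kpqv kqj aior zgah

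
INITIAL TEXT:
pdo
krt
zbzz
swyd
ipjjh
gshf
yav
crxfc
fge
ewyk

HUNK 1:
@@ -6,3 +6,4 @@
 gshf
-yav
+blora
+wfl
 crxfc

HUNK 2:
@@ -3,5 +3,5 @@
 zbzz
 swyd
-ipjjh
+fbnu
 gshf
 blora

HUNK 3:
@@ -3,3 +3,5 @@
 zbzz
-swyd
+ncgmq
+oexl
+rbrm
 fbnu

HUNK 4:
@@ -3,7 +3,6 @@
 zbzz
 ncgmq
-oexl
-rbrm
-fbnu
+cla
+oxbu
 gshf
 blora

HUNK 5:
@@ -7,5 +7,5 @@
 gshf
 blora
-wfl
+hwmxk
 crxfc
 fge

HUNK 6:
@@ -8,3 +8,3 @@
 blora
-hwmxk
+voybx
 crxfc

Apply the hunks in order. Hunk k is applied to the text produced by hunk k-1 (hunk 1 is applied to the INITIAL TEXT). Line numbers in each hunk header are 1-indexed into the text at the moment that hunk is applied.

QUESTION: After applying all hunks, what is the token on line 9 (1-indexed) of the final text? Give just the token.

Answer: voybx

Derivation:
Hunk 1: at line 6 remove [yav] add [blora,wfl] -> 11 lines: pdo krt zbzz swyd ipjjh gshf blora wfl crxfc fge ewyk
Hunk 2: at line 3 remove [ipjjh] add [fbnu] -> 11 lines: pdo krt zbzz swyd fbnu gshf blora wfl crxfc fge ewyk
Hunk 3: at line 3 remove [swyd] add [ncgmq,oexl,rbrm] -> 13 lines: pdo krt zbzz ncgmq oexl rbrm fbnu gshf blora wfl crxfc fge ewyk
Hunk 4: at line 3 remove [oexl,rbrm,fbnu] add [cla,oxbu] -> 12 lines: pdo krt zbzz ncgmq cla oxbu gshf blora wfl crxfc fge ewyk
Hunk 5: at line 7 remove [wfl] add [hwmxk] -> 12 lines: pdo krt zbzz ncgmq cla oxbu gshf blora hwmxk crxfc fge ewyk
Hunk 6: at line 8 remove [hwmxk] add [voybx] -> 12 lines: pdo krt zbzz ncgmq cla oxbu gshf blora voybx crxfc fge ewyk
Final line 9: voybx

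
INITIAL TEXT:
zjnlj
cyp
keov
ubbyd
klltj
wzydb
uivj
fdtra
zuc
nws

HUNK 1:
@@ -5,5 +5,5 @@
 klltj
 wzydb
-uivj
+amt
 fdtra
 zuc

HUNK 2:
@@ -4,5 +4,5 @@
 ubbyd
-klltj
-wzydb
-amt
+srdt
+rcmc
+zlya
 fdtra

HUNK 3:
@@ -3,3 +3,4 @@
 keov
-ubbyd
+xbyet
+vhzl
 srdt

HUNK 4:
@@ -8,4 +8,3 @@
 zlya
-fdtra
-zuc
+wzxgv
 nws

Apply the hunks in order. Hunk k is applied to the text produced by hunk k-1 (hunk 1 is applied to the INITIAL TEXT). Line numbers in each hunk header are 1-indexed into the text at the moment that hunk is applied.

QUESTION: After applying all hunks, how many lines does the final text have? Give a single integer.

Answer: 10

Derivation:
Hunk 1: at line 5 remove [uivj] add [amt] -> 10 lines: zjnlj cyp keov ubbyd klltj wzydb amt fdtra zuc nws
Hunk 2: at line 4 remove [klltj,wzydb,amt] add [srdt,rcmc,zlya] -> 10 lines: zjnlj cyp keov ubbyd srdt rcmc zlya fdtra zuc nws
Hunk 3: at line 3 remove [ubbyd] add [xbyet,vhzl] -> 11 lines: zjnlj cyp keov xbyet vhzl srdt rcmc zlya fdtra zuc nws
Hunk 4: at line 8 remove [fdtra,zuc] add [wzxgv] -> 10 lines: zjnlj cyp keov xbyet vhzl srdt rcmc zlya wzxgv nws
Final line count: 10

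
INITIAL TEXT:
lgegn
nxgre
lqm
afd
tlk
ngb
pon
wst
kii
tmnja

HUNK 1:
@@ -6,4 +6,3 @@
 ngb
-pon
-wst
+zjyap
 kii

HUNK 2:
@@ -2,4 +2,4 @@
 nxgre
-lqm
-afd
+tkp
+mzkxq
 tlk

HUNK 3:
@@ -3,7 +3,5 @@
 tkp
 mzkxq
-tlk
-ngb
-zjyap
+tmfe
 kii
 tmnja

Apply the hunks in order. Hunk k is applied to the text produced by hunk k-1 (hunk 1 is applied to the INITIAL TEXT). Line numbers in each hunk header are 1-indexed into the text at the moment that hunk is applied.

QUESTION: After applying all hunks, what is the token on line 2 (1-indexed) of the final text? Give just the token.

Answer: nxgre

Derivation:
Hunk 1: at line 6 remove [pon,wst] add [zjyap] -> 9 lines: lgegn nxgre lqm afd tlk ngb zjyap kii tmnja
Hunk 2: at line 2 remove [lqm,afd] add [tkp,mzkxq] -> 9 lines: lgegn nxgre tkp mzkxq tlk ngb zjyap kii tmnja
Hunk 3: at line 3 remove [tlk,ngb,zjyap] add [tmfe] -> 7 lines: lgegn nxgre tkp mzkxq tmfe kii tmnja
Final line 2: nxgre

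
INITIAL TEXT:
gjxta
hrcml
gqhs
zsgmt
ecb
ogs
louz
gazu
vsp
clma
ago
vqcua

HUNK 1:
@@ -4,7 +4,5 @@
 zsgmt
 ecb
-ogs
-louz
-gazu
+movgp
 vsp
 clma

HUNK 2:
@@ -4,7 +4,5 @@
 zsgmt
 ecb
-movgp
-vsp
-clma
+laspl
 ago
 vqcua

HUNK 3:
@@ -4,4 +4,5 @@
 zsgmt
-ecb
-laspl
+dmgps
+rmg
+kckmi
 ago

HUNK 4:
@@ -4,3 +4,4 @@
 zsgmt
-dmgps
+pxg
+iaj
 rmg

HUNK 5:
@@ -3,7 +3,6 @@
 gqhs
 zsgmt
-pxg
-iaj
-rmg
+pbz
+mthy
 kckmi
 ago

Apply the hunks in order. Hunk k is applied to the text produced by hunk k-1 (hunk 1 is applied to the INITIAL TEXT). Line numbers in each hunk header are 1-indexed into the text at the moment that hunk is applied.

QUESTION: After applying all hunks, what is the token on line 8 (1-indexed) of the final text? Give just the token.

Hunk 1: at line 4 remove [ogs,louz,gazu] add [movgp] -> 10 lines: gjxta hrcml gqhs zsgmt ecb movgp vsp clma ago vqcua
Hunk 2: at line 4 remove [movgp,vsp,clma] add [laspl] -> 8 lines: gjxta hrcml gqhs zsgmt ecb laspl ago vqcua
Hunk 3: at line 4 remove [ecb,laspl] add [dmgps,rmg,kckmi] -> 9 lines: gjxta hrcml gqhs zsgmt dmgps rmg kckmi ago vqcua
Hunk 4: at line 4 remove [dmgps] add [pxg,iaj] -> 10 lines: gjxta hrcml gqhs zsgmt pxg iaj rmg kckmi ago vqcua
Hunk 5: at line 3 remove [pxg,iaj,rmg] add [pbz,mthy] -> 9 lines: gjxta hrcml gqhs zsgmt pbz mthy kckmi ago vqcua
Final line 8: ago

Answer: ago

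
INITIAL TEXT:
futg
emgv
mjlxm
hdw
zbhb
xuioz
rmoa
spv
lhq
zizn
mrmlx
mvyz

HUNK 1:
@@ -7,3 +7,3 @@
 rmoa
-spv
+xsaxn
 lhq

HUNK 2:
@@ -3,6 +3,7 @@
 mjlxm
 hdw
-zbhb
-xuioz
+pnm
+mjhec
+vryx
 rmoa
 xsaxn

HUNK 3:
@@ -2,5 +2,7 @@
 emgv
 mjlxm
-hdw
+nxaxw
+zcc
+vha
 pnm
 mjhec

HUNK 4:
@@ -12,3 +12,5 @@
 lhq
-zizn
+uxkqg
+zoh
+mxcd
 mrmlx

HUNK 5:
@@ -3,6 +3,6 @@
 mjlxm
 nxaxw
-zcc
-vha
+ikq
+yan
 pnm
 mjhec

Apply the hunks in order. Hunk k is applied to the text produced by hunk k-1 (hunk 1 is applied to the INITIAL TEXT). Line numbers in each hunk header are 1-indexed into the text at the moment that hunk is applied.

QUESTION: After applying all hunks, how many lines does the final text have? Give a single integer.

Answer: 17

Derivation:
Hunk 1: at line 7 remove [spv] add [xsaxn] -> 12 lines: futg emgv mjlxm hdw zbhb xuioz rmoa xsaxn lhq zizn mrmlx mvyz
Hunk 2: at line 3 remove [zbhb,xuioz] add [pnm,mjhec,vryx] -> 13 lines: futg emgv mjlxm hdw pnm mjhec vryx rmoa xsaxn lhq zizn mrmlx mvyz
Hunk 3: at line 2 remove [hdw] add [nxaxw,zcc,vha] -> 15 lines: futg emgv mjlxm nxaxw zcc vha pnm mjhec vryx rmoa xsaxn lhq zizn mrmlx mvyz
Hunk 4: at line 12 remove [zizn] add [uxkqg,zoh,mxcd] -> 17 lines: futg emgv mjlxm nxaxw zcc vha pnm mjhec vryx rmoa xsaxn lhq uxkqg zoh mxcd mrmlx mvyz
Hunk 5: at line 3 remove [zcc,vha] add [ikq,yan] -> 17 lines: futg emgv mjlxm nxaxw ikq yan pnm mjhec vryx rmoa xsaxn lhq uxkqg zoh mxcd mrmlx mvyz
Final line count: 17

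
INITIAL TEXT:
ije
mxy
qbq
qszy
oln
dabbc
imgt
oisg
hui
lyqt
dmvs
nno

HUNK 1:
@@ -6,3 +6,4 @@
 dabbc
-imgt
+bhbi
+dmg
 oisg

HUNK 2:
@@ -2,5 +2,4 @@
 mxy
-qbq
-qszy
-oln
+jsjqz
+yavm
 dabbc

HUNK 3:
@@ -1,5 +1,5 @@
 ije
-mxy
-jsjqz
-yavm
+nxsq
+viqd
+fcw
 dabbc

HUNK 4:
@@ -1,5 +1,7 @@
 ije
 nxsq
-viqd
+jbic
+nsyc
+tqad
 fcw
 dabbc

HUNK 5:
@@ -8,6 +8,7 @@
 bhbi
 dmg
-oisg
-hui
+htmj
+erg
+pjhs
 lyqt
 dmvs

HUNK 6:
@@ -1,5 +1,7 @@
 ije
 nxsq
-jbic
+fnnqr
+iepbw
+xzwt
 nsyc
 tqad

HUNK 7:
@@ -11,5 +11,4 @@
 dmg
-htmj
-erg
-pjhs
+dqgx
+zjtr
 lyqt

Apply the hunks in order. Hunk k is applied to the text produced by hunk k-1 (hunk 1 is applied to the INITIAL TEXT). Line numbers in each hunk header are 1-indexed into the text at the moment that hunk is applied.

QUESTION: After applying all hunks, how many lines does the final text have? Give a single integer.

Hunk 1: at line 6 remove [imgt] add [bhbi,dmg] -> 13 lines: ije mxy qbq qszy oln dabbc bhbi dmg oisg hui lyqt dmvs nno
Hunk 2: at line 2 remove [qbq,qszy,oln] add [jsjqz,yavm] -> 12 lines: ije mxy jsjqz yavm dabbc bhbi dmg oisg hui lyqt dmvs nno
Hunk 3: at line 1 remove [mxy,jsjqz,yavm] add [nxsq,viqd,fcw] -> 12 lines: ije nxsq viqd fcw dabbc bhbi dmg oisg hui lyqt dmvs nno
Hunk 4: at line 1 remove [viqd] add [jbic,nsyc,tqad] -> 14 lines: ije nxsq jbic nsyc tqad fcw dabbc bhbi dmg oisg hui lyqt dmvs nno
Hunk 5: at line 8 remove [oisg,hui] add [htmj,erg,pjhs] -> 15 lines: ije nxsq jbic nsyc tqad fcw dabbc bhbi dmg htmj erg pjhs lyqt dmvs nno
Hunk 6: at line 1 remove [jbic] add [fnnqr,iepbw,xzwt] -> 17 lines: ije nxsq fnnqr iepbw xzwt nsyc tqad fcw dabbc bhbi dmg htmj erg pjhs lyqt dmvs nno
Hunk 7: at line 11 remove [htmj,erg,pjhs] add [dqgx,zjtr] -> 16 lines: ije nxsq fnnqr iepbw xzwt nsyc tqad fcw dabbc bhbi dmg dqgx zjtr lyqt dmvs nno
Final line count: 16

Answer: 16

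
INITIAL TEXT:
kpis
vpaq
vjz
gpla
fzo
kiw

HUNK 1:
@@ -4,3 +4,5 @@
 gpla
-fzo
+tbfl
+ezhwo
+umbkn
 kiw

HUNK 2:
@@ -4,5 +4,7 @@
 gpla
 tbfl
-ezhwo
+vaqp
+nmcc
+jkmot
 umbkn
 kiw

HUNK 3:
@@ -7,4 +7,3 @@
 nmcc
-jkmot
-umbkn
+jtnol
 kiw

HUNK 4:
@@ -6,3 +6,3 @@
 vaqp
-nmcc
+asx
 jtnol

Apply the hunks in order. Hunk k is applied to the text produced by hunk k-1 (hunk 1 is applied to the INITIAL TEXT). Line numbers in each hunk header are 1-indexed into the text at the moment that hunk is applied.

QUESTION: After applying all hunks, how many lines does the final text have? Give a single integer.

Hunk 1: at line 4 remove [fzo] add [tbfl,ezhwo,umbkn] -> 8 lines: kpis vpaq vjz gpla tbfl ezhwo umbkn kiw
Hunk 2: at line 4 remove [ezhwo] add [vaqp,nmcc,jkmot] -> 10 lines: kpis vpaq vjz gpla tbfl vaqp nmcc jkmot umbkn kiw
Hunk 3: at line 7 remove [jkmot,umbkn] add [jtnol] -> 9 lines: kpis vpaq vjz gpla tbfl vaqp nmcc jtnol kiw
Hunk 4: at line 6 remove [nmcc] add [asx] -> 9 lines: kpis vpaq vjz gpla tbfl vaqp asx jtnol kiw
Final line count: 9

Answer: 9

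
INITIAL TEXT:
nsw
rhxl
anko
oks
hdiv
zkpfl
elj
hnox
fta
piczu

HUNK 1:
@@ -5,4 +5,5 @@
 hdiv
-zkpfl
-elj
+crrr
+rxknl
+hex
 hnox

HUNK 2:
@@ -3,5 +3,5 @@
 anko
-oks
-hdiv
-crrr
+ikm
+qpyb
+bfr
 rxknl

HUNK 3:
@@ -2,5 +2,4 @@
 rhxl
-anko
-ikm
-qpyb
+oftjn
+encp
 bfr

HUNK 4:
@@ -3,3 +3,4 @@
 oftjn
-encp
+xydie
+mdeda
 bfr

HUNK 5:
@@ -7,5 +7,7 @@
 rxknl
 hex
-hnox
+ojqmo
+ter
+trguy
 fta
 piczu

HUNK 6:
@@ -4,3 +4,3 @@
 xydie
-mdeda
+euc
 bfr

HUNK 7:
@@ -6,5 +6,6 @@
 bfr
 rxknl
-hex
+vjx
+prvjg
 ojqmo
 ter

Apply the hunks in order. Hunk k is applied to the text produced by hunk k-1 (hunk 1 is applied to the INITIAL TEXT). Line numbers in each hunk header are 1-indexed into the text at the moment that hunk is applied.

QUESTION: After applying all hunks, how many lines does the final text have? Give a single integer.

Hunk 1: at line 5 remove [zkpfl,elj] add [crrr,rxknl,hex] -> 11 lines: nsw rhxl anko oks hdiv crrr rxknl hex hnox fta piczu
Hunk 2: at line 3 remove [oks,hdiv,crrr] add [ikm,qpyb,bfr] -> 11 lines: nsw rhxl anko ikm qpyb bfr rxknl hex hnox fta piczu
Hunk 3: at line 2 remove [anko,ikm,qpyb] add [oftjn,encp] -> 10 lines: nsw rhxl oftjn encp bfr rxknl hex hnox fta piczu
Hunk 4: at line 3 remove [encp] add [xydie,mdeda] -> 11 lines: nsw rhxl oftjn xydie mdeda bfr rxknl hex hnox fta piczu
Hunk 5: at line 7 remove [hnox] add [ojqmo,ter,trguy] -> 13 lines: nsw rhxl oftjn xydie mdeda bfr rxknl hex ojqmo ter trguy fta piczu
Hunk 6: at line 4 remove [mdeda] add [euc] -> 13 lines: nsw rhxl oftjn xydie euc bfr rxknl hex ojqmo ter trguy fta piczu
Hunk 7: at line 6 remove [hex] add [vjx,prvjg] -> 14 lines: nsw rhxl oftjn xydie euc bfr rxknl vjx prvjg ojqmo ter trguy fta piczu
Final line count: 14

Answer: 14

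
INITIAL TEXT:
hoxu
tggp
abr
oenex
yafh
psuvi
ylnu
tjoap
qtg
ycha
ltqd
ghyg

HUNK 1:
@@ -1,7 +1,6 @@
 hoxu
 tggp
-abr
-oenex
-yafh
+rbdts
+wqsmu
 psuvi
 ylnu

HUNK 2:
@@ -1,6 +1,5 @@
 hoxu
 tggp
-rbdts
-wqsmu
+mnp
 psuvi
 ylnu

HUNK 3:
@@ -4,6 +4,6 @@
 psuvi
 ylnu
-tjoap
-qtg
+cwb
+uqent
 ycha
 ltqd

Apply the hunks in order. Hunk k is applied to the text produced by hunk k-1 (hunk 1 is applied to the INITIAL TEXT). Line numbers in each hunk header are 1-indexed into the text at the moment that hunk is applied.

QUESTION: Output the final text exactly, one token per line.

Answer: hoxu
tggp
mnp
psuvi
ylnu
cwb
uqent
ycha
ltqd
ghyg

Derivation:
Hunk 1: at line 1 remove [abr,oenex,yafh] add [rbdts,wqsmu] -> 11 lines: hoxu tggp rbdts wqsmu psuvi ylnu tjoap qtg ycha ltqd ghyg
Hunk 2: at line 1 remove [rbdts,wqsmu] add [mnp] -> 10 lines: hoxu tggp mnp psuvi ylnu tjoap qtg ycha ltqd ghyg
Hunk 3: at line 4 remove [tjoap,qtg] add [cwb,uqent] -> 10 lines: hoxu tggp mnp psuvi ylnu cwb uqent ycha ltqd ghyg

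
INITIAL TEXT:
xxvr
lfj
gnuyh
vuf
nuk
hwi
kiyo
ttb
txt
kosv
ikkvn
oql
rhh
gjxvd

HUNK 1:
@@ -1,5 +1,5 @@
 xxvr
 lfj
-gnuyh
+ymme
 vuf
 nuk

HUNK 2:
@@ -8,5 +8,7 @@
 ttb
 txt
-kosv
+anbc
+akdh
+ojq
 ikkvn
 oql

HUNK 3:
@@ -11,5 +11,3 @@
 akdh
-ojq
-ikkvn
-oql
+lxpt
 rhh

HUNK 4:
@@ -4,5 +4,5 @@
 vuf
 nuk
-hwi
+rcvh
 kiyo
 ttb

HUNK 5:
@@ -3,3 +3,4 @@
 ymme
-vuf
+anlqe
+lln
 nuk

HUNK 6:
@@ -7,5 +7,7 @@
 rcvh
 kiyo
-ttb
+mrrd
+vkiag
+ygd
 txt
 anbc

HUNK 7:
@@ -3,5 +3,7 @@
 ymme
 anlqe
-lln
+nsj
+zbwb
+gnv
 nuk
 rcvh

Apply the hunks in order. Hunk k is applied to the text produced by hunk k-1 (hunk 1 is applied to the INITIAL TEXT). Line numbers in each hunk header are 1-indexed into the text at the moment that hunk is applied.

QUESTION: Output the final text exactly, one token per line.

Hunk 1: at line 1 remove [gnuyh] add [ymme] -> 14 lines: xxvr lfj ymme vuf nuk hwi kiyo ttb txt kosv ikkvn oql rhh gjxvd
Hunk 2: at line 8 remove [kosv] add [anbc,akdh,ojq] -> 16 lines: xxvr lfj ymme vuf nuk hwi kiyo ttb txt anbc akdh ojq ikkvn oql rhh gjxvd
Hunk 3: at line 11 remove [ojq,ikkvn,oql] add [lxpt] -> 14 lines: xxvr lfj ymme vuf nuk hwi kiyo ttb txt anbc akdh lxpt rhh gjxvd
Hunk 4: at line 4 remove [hwi] add [rcvh] -> 14 lines: xxvr lfj ymme vuf nuk rcvh kiyo ttb txt anbc akdh lxpt rhh gjxvd
Hunk 5: at line 3 remove [vuf] add [anlqe,lln] -> 15 lines: xxvr lfj ymme anlqe lln nuk rcvh kiyo ttb txt anbc akdh lxpt rhh gjxvd
Hunk 6: at line 7 remove [ttb] add [mrrd,vkiag,ygd] -> 17 lines: xxvr lfj ymme anlqe lln nuk rcvh kiyo mrrd vkiag ygd txt anbc akdh lxpt rhh gjxvd
Hunk 7: at line 3 remove [lln] add [nsj,zbwb,gnv] -> 19 lines: xxvr lfj ymme anlqe nsj zbwb gnv nuk rcvh kiyo mrrd vkiag ygd txt anbc akdh lxpt rhh gjxvd

Answer: xxvr
lfj
ymme
anlqe
nsj
zbwb
gnv
nuk
rcvh
kiyo
mrrd
vkiag
ygd
txt
anbc
akdh
lxpt
rhh
gjxvd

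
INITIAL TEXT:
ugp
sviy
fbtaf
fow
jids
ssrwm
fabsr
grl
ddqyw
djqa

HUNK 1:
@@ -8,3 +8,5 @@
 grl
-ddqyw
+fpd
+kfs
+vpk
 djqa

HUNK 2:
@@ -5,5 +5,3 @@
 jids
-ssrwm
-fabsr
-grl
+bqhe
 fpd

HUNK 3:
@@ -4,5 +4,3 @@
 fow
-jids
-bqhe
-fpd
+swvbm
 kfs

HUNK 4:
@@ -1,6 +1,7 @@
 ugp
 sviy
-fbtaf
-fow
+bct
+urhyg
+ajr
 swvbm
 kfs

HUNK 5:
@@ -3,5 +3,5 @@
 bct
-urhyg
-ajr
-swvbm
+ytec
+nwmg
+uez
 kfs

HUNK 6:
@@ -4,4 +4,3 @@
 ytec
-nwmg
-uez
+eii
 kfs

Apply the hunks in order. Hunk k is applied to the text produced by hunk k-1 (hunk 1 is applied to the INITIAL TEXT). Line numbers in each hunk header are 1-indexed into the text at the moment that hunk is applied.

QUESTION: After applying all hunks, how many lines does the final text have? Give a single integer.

Answer: 8

Derivation:
Hunk 1: at line 8 remove [ddqyw] add [fpd,kfs,vpk] -> 12 lines: ugp sviy fbtaf fow jids ssrwm fabsr grl fpd kfs vpk djqa
Hunk 2: at line 5 remove [ssrwm,fabsr,grl] add [bqhe] -> 10 lines: ugp sviy fbtaf fow jids bqhe fpd kfs vpk djqa
Hunk 3: at line 4 remove [jids,bqhe,fpd] add [swvbm] -> 8 lines: ugp sviy fbtaf fow swvbm kfs vpk djqa
Hunk 4: at line 1 remove [fbtaf,fow] add [bct,urhyg,ajr] -> 9 lines: ugp sviy bct urhyg ajr swvbm kfs vpk djqa
Hunk 5: at line 3 remove [urhyg,ajr,swvbm] add [ytec,nwmg,uez] -> 9 lines: ugp sviy bct ytec nwmg uez kfs vpk djqa
Hunk 6: at line 4 remove [nwmg,uez] add [eii] -> 8 lines: ugp sviy bct ytec eii kfs vpk djqa
Final line count: 8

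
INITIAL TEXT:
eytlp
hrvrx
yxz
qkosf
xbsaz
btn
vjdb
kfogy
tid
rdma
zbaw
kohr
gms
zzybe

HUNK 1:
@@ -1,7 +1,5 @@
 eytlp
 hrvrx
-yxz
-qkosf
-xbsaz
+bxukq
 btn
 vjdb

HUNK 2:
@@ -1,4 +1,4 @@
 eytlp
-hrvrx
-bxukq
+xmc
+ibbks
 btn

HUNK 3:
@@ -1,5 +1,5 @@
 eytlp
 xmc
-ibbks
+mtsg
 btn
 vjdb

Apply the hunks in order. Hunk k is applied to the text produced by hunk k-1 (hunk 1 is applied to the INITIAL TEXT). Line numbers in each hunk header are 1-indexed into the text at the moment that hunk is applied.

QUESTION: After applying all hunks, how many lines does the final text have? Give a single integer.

Hunk 1: at line 1 remove [yxz,qkosf,xbsaz] add [bxukq] -> 12 lines: eytlp hrvrx bxukq btn vjdb kfogy tid rdma zbaw kohr gms zzybe
Hunk 2: at line 1 remove [hrvrx,bxukq] add [xmc,ibbks] -> 12 lines: eytlp xmc ibbks btn vjdb kfogy tid rdma zbaw kohr gms zzybe
Hunk 3: at line 1 remove [ibbks] add [mtsg] -> 12 lines: eytlp xmc mtsg btn vjdb kfogy tid rdma zbaw kohr gms zzybe
Final line count: 12

Answer: 12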